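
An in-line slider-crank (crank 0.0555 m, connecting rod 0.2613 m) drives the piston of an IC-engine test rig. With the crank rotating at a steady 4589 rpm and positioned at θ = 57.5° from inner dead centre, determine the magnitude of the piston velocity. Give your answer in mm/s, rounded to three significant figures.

ω = 2π·4589/60 = 480.6 rad/s
For an in-line slider-crank, x = r cosθ + √(L² − r² sin²θ), so v = −rω sinθ·[1 + r cosθ/√(L² − r² sin²θ)].
With r = 0.0555 m, L = 0.2613 m, θ = 57.5°: √(L² − r² sin²θ) = 0.25707 m.
v = −0.0555·480.6·0.84339·[1 + 0.0555·0.53730/0.25707] = -25.103 m/s.
|v| = 25.103 m/s = 25103 mm/s.

25100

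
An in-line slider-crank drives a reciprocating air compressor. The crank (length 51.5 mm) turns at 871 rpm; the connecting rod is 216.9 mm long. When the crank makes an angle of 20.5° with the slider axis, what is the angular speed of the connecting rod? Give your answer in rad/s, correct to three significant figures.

ω = 91.21 rad/s (converted from 871 rpm).
The rod makes angle φ with the slider axis where L sinφ = r sinθ; differentiating, L cosφ·φ̇ = r ω cosθ.
L cosφ = √(L² − r² sin²θ) = 0.21615 m.
|ω_rod| = r ω |cosθ| / √(L² − r² sin²θ) = 0.0515·91.21·0.93667/0.21615 = 20.356 rad/s.

20.4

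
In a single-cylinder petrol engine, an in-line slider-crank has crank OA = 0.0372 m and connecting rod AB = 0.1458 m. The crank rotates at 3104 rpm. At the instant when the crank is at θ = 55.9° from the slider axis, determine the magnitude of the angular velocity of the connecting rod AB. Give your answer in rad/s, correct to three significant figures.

47.6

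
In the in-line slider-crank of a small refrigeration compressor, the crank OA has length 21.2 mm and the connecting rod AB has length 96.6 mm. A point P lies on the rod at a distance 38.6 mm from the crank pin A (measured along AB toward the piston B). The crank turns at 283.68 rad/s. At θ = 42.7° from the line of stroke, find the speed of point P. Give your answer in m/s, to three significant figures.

ω = 283.7 rad/s.  Crank-pin speed |V_A| = rω = 6.014 m/s, perpendicular to OA.
Rod angle: sinφ = −(r/L) sinθ ⇒ φ = -8.559°; ω_rod = −rω cosθ/√(L²−r²sin²θ) = -46.269 rad/s.
V_P = V_A + ω_rod × AP, with AP = 0.0386 m along the rod.
Components: V_Px = −rω sinθ − a·ω_rod·sinφ = -4.3443 m/s;  V_Py = rω cosθ + a·ω_rod·cosφ = +2.6537 m/s.
|V_P| = √(V_Px² + V_Py²) = 5.0907 m/s.

5.09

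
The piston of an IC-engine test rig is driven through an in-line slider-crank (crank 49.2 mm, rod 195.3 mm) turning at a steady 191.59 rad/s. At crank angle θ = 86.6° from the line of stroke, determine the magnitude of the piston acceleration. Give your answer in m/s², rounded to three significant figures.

360

ω = 191.6 rad/s
x(θ) = r cosθ + √(L² − r² sin²θ); with ω constant, a = ω²·d²x/dθ².
d²x/dθ² = −r cosθ − r²(cos2θ)/√u − r⁴ sin²2θ/(4u^{3/2}),  u = L² − r² sin²θ = 0.03573 m².
Substituting r = 0.0492 m, L = 0.1953 m, θ = 86.6°: d²x/dθ² = +0.009795 m.
a = ω²·d²x/dθ² = (191.6)²·(+0.009795) = +359.54 m/s²;  |a| = 359.54 m/s².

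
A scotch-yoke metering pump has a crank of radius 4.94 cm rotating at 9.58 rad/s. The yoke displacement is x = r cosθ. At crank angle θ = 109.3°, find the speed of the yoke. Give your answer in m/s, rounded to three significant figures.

ω = 9.58 rad/s
x = r cosθ ⇒ ẋ = −rω sinθ.
|v| = rω|sinθ| = 0.0494·9.58·|sin 109.3°| = 0.44666 m/s.

0.447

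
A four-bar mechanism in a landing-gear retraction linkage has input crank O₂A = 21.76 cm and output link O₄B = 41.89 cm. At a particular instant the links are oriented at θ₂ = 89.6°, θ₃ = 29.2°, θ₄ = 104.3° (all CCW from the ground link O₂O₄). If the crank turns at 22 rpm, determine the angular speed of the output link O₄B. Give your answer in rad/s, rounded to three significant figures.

1.08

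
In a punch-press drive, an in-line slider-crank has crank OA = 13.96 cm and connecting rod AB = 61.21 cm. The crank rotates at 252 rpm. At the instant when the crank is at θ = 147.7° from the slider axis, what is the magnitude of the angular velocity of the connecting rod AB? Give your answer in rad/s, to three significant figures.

ω = 26.39 rad/s (converted from 252 rpm).
The rod makes angle φ with the slider axis where L sinφ = r sinθ; differentiating, L cosφ·φ̇ = r ω cosθ.
L cosφ = √(L² − r² sin²θ) = 0.60754 m.
|ω_rod| = r ω |cosθ| / √(L² − r² sin²θ) = 0.1396·26.39·0.84526/0.60754 = 5.1255 rad/s.

5.13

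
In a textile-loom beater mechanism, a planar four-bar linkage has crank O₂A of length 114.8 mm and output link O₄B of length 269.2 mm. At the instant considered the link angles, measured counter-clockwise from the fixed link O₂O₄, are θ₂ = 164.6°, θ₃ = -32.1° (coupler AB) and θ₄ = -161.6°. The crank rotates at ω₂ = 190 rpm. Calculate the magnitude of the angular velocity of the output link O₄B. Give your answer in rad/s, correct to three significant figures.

3.16

ω₂ = 19.9 rad/s (from 190 rpm).
Differentiating the loop-closure r₂e^{iθ₂}+r₃e^{iθ₃}=r₁+r₄e^{iθ₄} gives r₂ω₂e^{iθ₂}+r₃ω₃e^{iθ₃}=r₄ω₄e^{iθ₄}.
Eliminating the other unknown: ω₄ = r₂ω₂ sin(θ₂−θ₃) / [r₄ sin(θ₄−θ₃)].
Numerator sine = -0.28736; denominator sine = -0.77162.
Result = 0.1148·19.9·(-0.28736) / (0.2692·(-0.77162)) = +3.1599 rad/s; magnitude 3.1599 rad/s.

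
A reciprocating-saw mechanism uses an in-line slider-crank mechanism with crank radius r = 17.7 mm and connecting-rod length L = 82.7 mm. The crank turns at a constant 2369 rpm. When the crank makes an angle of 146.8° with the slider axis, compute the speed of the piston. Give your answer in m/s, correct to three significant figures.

1.97

ω = 2π·2369/60 = 248.1 rad/s
For an in-line slider-crank, x = r cosθ + √(L² − r² sin²θ), so v = −rω sinθ·[1 + r cosθ/√(L² − r² sin²θ)].
With r = 0.0177 m, L = 0.0827 m, θ = 146.8°: √(L² − r² sin²θ) = 0.08213 m.
v = −0.0177·248.1·0.54756·[1 + 0.0177·-0.83676/0.08213] = -1.9708 m/s.
|v| = 1.9708 m/s.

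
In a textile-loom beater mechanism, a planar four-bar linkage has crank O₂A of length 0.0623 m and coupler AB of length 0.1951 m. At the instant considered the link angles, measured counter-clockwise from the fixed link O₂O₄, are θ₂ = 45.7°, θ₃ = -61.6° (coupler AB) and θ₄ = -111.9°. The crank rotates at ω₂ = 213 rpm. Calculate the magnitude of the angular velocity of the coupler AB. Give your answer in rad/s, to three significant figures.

3.53

ω₂ = 22.31 rad/s (from 213 rpm).
Differentiating the loop-closure r₂e^{iθ₂}+r₃e^{iθ₃}=r₁+r₄e^{iθ₄} gives r₂ω₂e^{iθ₂}+r₃ω₃e^{iθ₃}=r₄ω₄e^{iθ₄}.
Eliminating the other unknown: ω₃ = r₂ω₂ sin(θ₄−θ₂) / [r₃ sin(θ₃−θ₄)].
Numerator sine = -0.38107; denominator sine = +0.76940.
Result = 0.0623·22.31·(-0.38107) / (0.1951·(+0.76940)) = -3.5277 rad/s; magnitude 3.5277 rad/s.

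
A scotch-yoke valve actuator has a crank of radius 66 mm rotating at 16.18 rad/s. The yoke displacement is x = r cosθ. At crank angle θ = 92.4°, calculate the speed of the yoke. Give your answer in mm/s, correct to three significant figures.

ω = 16.18 rad/s
x = r cosθ ⇒ ẋ = −rω sinθ.
|v| = rω|sinθ| = 0.066·16.18·|sin 92.4°| = 1.0669 m/s = 1066.9 mm/s.

1070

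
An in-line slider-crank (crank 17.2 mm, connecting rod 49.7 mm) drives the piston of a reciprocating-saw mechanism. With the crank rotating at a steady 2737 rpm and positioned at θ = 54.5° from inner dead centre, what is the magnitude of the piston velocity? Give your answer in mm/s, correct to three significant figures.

4850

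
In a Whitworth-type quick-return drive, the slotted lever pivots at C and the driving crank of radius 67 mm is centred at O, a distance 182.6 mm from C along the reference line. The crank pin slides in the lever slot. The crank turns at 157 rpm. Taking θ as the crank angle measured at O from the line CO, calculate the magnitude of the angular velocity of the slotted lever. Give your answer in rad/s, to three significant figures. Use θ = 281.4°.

ω = 16.44 rad/s (from 157 rpm).
Crank pin A relative to C: A = (d + r cosθ, r sinθ); lever angle φ = atan2(r sinθ, d + r cosθ).
Differentiating tanφ: φ̇ = rω(d cosθ + r)/(d² + r² + 2dr cosθ).
d² + r² + 2dr cosθ = |CA|² = 0.0426681 m²;  d cosθ + r = +0.10309 m.
|ω_lever| = |0.067·16.44·+0.10309| / 0.0426681 = 2.6615 rad/s.

2.66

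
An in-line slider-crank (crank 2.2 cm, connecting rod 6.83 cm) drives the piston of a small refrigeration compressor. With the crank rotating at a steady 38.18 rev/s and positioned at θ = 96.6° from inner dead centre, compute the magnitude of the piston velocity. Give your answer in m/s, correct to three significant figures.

5.04

ω = 2π·38.2 = 239.9 rad/s
For an in-line slider-crank, x = r cosθ + √(L² − r² sin²θ), so v = −rω sinθ·[1 + r cosθ/√(L² − r² sin²θ)].
With r = 0.022 m, L = 0.0683 m, θ = 96.6°: √(L² − r² sin²θ) = 0.064709 m.
v = −0.022·239.9·0.99337·[1 + 0.022·-0.11494/0.064709] = -5.0378 m/s.
|v| = 5.0378 m/s.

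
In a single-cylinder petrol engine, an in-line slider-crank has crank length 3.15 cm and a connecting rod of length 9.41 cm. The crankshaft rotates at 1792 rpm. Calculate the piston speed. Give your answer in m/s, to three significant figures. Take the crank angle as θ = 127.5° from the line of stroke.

3.70

ω = 2π·1792/60 = 187.7 rad/s
For an in-line slider-crank, x = r cosθ + √(L² − r² sin²θ), so v = −rω sinθ·[1 + r cosθ/√(L² − r² sin²θ)].
With r = 0.0315 m, L = 0.0941 m, θ = 127.5°: √(L² − r² sin²θ) = 0.090721 m.
v = −0.0315·187.7·0.79335·[1 + 0.0315·-0.60876/0.090721] = -3.6984 m/s.
|v| = 3.6984 m/s.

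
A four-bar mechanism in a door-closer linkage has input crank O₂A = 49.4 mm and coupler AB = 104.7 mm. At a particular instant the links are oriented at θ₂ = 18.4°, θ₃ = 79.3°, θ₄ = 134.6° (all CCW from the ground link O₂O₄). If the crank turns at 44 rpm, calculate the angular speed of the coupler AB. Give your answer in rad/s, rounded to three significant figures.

2.37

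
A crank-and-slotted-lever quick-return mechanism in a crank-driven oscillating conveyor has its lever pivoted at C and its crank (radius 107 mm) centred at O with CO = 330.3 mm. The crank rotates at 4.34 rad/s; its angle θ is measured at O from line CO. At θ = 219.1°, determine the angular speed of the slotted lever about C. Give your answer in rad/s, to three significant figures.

ω = 4.34 rad/s
Crank pin A relative to C: A = (d + r cosθ, r sinθ); lever angle φ = atan2(r sinθ, d + r cosθ).
Differentiating tanφ: φ̇ = rω(d cosθ + r)/(d² + r² + 2dr cosθ).
d² + r² + 2dr cosθ = |CA|² = 0.0656929 m²;  d cosθ + r = -0.14933 m.
|ω_lever| = |0.107·4.34·-0.14933| / 0.0656929 = 1.0556 rad/s.

1.06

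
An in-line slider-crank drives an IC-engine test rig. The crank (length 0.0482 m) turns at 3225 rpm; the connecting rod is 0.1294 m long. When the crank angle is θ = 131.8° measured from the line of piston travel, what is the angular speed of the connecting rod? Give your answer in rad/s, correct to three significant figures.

87.3

ω = 337.7 rad/s (converted from 3225 rpm).
The rod makes angle φ with the slider axis where L sinφ = r sinθ; differentiating, L cosφ·φ̇ = r ω cosθ.
L cosφ = √(L² − r² sin²θ) = 0.12431 m.
|ω_rod| = r ω |cosθ| / √(L² − r² sin²θ) = 0.0482·337.7·0.66653/0.12431 = 87.28 rad/s.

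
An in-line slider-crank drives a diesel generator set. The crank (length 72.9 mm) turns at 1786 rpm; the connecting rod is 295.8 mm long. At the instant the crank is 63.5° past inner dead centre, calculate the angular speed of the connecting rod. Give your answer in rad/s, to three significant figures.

ω = 187 rad/s (converted from 1786 rpm).
The rod makes angle φ with the slider axis where L sinφ = r sinθ; differentiating, L cosφ·φ̇ = r ω cosθ.
L cosφ = √(L² − r² sin²θ) = 0.28852 m.
|ω_rod| = r ω |cosθ| / √(L² − r² sin²θ) = 0.0729·187·0.44620/0.28852 = 21.086 rad/s.

21.1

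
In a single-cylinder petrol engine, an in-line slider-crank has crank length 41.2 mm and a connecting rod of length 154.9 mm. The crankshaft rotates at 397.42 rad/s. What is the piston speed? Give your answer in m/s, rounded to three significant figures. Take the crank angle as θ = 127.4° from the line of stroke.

ω = 397.4 rad/s
For an in-line slider-crank, x = r cosθ + √(L² − r² sin²θ), so v = −rω sinθ·[1 + r cosθ/√(L² − r² sin²θ)].
With r = 0.0412 m, L = 0.1549 m, θ = 127.4°: √(L² − r² sin²θ) = 0.1514 m.
v = −0.0412·397.4·0.79441·[1 + 0.0412·-0.60738/0.1514] = -10.858 m/s.
|v| = 10.858 m/s.

10.9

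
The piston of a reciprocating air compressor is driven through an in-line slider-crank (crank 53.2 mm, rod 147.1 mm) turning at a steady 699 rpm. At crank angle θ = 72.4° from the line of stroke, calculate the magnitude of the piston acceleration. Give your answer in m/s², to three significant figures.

ω = 2π·699/60 = 73.2 rad/s
x(θ) = r cosθ + √(L² − r² sin²θ); with ω constant, a = ω²·d²x/dθ².
d²x/dθ² = −r cosθ − r²(cos2θ)/√u − r⁴ sin²2θ/(4u^{3/2}),  u = L² − r² sin²θ = 0.0190669 m².
Substituting r = 0.0532 m, L = 0.1471 m, θ = 72.4°: d²x/dθ² = +0.00040992 m.
a = ω²·d²x/dθ² = (73.2)²·(+0.00040992) = +2.1964 m/s²;  |a| = 2.1964 m/s².

2.20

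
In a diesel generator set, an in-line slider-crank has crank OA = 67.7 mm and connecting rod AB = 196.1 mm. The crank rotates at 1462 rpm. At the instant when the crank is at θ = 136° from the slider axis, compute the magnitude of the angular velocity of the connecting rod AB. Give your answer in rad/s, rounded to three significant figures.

39.2

ω = 153.1 rad/s (converted from 1462 rpm).
The rod makes angle φ with the slider axis where L sinφ = r sinθ; differentiating, L cosφ·φ̇ = r ω cosθ.
L cosφ = √(L² − r² sin²θ) = 0.19038 m.
|ω_rod| = r ω |cosθ| / √(L² − r² sin²θ) = 0.0677·153.1·0.71934/0.19038 = 39.164 rad/s.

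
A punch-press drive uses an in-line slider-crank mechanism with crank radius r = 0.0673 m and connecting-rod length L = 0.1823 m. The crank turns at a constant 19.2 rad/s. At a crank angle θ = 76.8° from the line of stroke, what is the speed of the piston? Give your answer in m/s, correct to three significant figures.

ω = 19.2 rad/s
For an in-line slider-crank, x = r cosθ + √(L² − r² sin²θ), so v = −rω sinθ·[1 + r cosθ/√(L² − r² sin²θ)].
With r = 0.0673 m, L = 0.1823 m, θ = 76.8°: √(L² − r² sin²θ) = 0.17012 m.
v = −0.0673·19.2·0.97358·[1 + 0.0673·0.22835/0.17012] = -1.3717 m/s.
|v| = 1.3717 m/s.

1.37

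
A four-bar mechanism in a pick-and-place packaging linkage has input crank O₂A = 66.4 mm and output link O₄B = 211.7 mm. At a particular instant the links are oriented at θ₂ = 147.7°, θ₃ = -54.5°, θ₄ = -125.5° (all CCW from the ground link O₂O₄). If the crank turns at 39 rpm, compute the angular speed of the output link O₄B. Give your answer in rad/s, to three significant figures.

0.512

ω₂ = 4.084 rad/s (from 39 rpm).
Differentiating the loop-closure r₂e^{iθ₂}+r₃e^{iθ₃}=r₁+r₄e^{iθ₄} gives r₂ω₂e^{iθ₂}+r₃ω₃e^{iθ₃}=r₄ω₄e^{iθ₄}.
Eliminating the other unknown: ω₄ = r₂ω₂ sin(θ₂−θ₃) / [r₄ sin(θ₄−θ₃)].
Numerator sine = -0.37784; denominator sine = -0.94552.
Result = 0.0664·4.084·(-0.37784) / (0.2117·(-0.94552)) = +0.51189 rad/s; magnitude 0.51189 rad/s.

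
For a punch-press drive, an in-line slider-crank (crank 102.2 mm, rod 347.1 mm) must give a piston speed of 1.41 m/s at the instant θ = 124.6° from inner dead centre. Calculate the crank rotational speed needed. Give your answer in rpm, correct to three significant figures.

193

For an in-line slider-crank, |v_piston| = rω|sinθ|·[1 + r cosθ/√(L² − r² sin²θ)].
With r = 0.1022 m, L = 0.3471 m, θ = 124.6°: the bracketed kinematic factor |dx/dθ| = 0.069627 m.
ω = v/|dx/dθ| = 1.41/0.069627 = 20.251 rad/s.
N = 60ω/(2π) = 193.38 rpm.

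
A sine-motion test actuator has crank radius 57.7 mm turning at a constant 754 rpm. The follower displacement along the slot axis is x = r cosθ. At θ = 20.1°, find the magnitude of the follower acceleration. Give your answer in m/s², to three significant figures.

338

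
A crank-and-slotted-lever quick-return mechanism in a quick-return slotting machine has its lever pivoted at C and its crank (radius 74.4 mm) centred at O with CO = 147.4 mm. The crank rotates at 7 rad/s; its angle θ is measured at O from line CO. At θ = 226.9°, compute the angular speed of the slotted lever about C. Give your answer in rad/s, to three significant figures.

1.12

ω = 7 rad/s
Crank pin A relative to C: A = (d + r cosθ, r sinθ); lever angle φ = atan2(r sinθ, d + r cosθ).
Differentiating tanφ: φ̇ = rω(d cosθ + r)/(d² + r² + 2dr cosθ).
d² + r² + 2dr cosθ = |CA|² = 0.0122758 m²;  d cosθ + r = -0.026315 m.
|ω_lever| = |0.0744·7·-0.026315| / 0.0122758 = 1.1164 rad/s.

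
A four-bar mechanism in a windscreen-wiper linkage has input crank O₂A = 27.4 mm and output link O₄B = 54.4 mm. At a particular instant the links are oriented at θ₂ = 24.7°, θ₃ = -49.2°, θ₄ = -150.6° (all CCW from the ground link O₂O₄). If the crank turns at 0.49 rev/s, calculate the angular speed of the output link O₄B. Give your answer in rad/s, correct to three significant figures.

ω₂ = 3.079 rad/s (from 0.49 rev/s).
Differentiating the loop-closure r₂e^{iθ₂}+r₃e^{iθ₃}=r₁+r₄e^{iθ₄} gives r₂ω₂e^{iθ₂}+r₃ω₃e^{iθ₃}=r₄ω₄e^{iθ₄}.
Eliminating the other unknown: ω₄ = r₂ω₂ sin(θ₂−θ₃) / [r₄ sin(θ₄−θ₃)].
Numerator sine = +0.96078; denominator sine = -0.98027.
Result = 0.0274·3.079·(+0.96078) / (0.0544·(-0.98027)) = -1.5199 rad/s; magnitude 1.5199 rad/s.

1.52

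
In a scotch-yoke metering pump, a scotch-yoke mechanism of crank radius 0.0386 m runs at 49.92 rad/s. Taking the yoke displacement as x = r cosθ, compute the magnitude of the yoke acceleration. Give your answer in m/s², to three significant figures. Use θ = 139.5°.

ω = 49.92 rad/s
x = r cosθ ⇒ ẍ = −rω² cosθ (ω constant).
|a| = rω²|cosθ| = 0.0386·(49.92)²·|cos 139.5°| = 73.145 m/s².

73.1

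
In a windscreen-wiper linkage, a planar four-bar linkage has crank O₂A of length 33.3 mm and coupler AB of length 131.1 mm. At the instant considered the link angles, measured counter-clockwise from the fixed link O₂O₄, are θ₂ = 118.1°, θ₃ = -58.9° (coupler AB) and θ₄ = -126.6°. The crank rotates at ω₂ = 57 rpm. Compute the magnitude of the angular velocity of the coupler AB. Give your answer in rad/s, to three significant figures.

ω₂ = 5.969 rad/s (from 57 rpm).
Differentiating the loop-closure r₂e^{iθ₂}+r₃e^{iθ₃}=r₁+r₄e^{iθ₄} gives r₂ω₂e^{iθ₂}+r₃ω₃e^{iθ₃}=r₄ω₄e^{iθ₄}.
Eliminating the other unknown: ω₃ = r₂ω₂ sin(θ₄−θ₂) / [r₃ sin(θ₃−θ₄)].
Numerator sine = +0.90408; denominator sine = +0.92521.
Result = 0.0333·5.969·(+0.90408) / (0.1311·(+0.92521)) = +1.4815 rad/s; magnitude 1.4815 rad/s.

1.48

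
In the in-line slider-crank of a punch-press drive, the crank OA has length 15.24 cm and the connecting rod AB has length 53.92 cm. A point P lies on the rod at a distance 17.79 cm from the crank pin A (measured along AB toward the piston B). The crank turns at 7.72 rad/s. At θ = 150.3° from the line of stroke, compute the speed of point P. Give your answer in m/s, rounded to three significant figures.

0.869

ω = 7.72 rad/s.  Crank-pin speed |V_A| = rω = 1.1765 m/s, perpendicular to OA.
Rod angle: sinφ = −(r/L) sinθ ⇒ φ = -8.050°; ω_rod = −rω cosθ/√(L²−r²sin²θ) = +1.9142 rad/s.
V_P = V_A + ω_rod × AP, with AP = 0.1779 m along the rod.
Components: V_Px = −rω sinθ − a·ω_rod·sinφ = -0.53523 m/s;  V_Py = rω cosθ + a·ω_rod·cosφ = -0.68479 m/s.
|V_P| = √(V_Px² + V_Py²) = 0.86914 m/s.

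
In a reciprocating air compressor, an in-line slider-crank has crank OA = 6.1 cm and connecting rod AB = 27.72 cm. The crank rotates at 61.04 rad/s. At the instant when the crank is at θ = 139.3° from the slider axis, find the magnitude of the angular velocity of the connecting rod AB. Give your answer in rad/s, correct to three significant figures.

ω = 61.04 rad/s
The rod makes angle φ with the slider axis where L sinφ = r sinθ; differentiating, L cosφ·φ̇ = r ω cosθ.
L cosφ = √(L² − r² sin²θ) = 0.27433 m.
|ω_rod| = r ω |cosθ| / √(L² − r² sin²θ) = 0.061·61.04·0.75813/0.27433 = 10.29 rad/s.

10.3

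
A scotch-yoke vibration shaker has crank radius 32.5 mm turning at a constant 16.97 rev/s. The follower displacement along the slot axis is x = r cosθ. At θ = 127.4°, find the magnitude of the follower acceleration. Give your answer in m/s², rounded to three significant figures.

ω = 106.6 rad/s (from 16.97 rev/s).
x = r cosθ ⇒ ẍ = −rω² cosθ (ω constant).
|a| = rω²|cosθ| = 0.0325·(106.6)²·|cos 127.4°| = 224.42 m/s².

224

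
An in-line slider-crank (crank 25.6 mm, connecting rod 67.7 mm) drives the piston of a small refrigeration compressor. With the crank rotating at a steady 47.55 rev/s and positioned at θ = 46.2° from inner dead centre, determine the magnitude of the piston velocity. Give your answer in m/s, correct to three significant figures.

7.02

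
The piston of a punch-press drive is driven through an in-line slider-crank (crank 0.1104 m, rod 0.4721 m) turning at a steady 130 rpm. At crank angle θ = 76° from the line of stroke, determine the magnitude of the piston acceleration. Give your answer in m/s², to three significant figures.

0.628

ω = 2π·130/60 = 13.61 rad/s
x(θ) = r cosθ + √(L² − r² sin²θ); with ω constant, a = ω²·d²x/dθ².
d²x/dθ² = −r cosθ − r²(cos2θ)/√u − r⁴ sin²2θ/(4u^{3/2}),  u = L² − r² sin²θ = 0.211404 m².
Substituting r = 0.1104 m, L = 0.4721 m, θ = 76°: d²x/dθ² = -0.0033869 m.
a = ω²·d²x/dθ² = (13.61)²·(-0.0033869) = -0.6277 m/s²;  |a| = 0.6277 m/s².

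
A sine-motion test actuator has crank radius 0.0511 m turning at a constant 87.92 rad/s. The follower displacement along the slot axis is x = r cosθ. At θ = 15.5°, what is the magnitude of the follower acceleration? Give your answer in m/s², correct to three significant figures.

ω = 87.92 rad/s
x = r cosθ ⇒ ẍ = −rω² cosθ (ω constant).
|a| = rω²|cosθ| = 0.0511·(87.92)²·|cos 15.5°| = 380.63 m/s².

381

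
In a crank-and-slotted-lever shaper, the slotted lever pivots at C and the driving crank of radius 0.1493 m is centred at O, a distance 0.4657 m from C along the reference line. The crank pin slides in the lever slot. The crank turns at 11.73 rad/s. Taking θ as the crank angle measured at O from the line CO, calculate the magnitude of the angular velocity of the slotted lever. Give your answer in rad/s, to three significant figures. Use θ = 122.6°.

1.08

ω = 11.73 rad/s
Crank pin A relative to C: A = (d + r cosθ, r sinθ); lever angle φ = atan2(r sinθ, d + r cosθ).
Differentiating tanφ: φ̇ = rω(d cosθ + r)/(d² + r² + 2dr cosθ).
d² + r² + 2dr cosθ = |CA|² = 0.164247 m²;  d cosθ + r = -0.10161 m.
|ω_lever| = |0.1493·11.73·-0.10161| / 0.164247 = 1.0834 rad/s.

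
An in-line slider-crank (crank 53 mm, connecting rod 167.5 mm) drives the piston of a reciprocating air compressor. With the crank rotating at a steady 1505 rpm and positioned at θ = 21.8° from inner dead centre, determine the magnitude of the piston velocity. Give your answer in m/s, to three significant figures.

ω = 2π·1505/60 = 157.6 rad/s
For an in-line slider-crank, x = r cosθ + √(L² − r² sin²θ), so v = −rω sinθ·[1 + r cosθ/√(L² − r² sin²θ)].
With r = 0.053 m, L = 0.1675 m, θ = 21.8°: √(L² − r² sin²θ) = 0.16634 m.
v = −0.053·157.6·0.37137·[1 + 0.053·0.92849/0.16634] = -4.0197 m/s.
|v| = 4.0197 m/s.

4.02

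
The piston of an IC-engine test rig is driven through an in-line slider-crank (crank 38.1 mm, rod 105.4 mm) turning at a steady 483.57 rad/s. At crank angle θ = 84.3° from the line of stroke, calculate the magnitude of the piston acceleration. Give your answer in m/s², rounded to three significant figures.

2490

ω = 483.6 rad/s
x(θ) = r cosθ + √(L² − r² sin²θ); with ω constant, a = ω²·d²x/dθ².
d²x/dθ² = −r cosθ − r²(cos2θ)/√u − r⁴ sin²2θ/(4u^{3/2}),  u = L² − r² sin²θ = 0.00967187 m².
Substituting r = 0.0381 m, L = 0.1054 m, θ = 84.3°: d²x/dθ² = +0.010663 m.
a = ω²·d²x/dθ² = (483.6)²·(+0.010663) = +2493.5 m/s²;  |a| = 2493.5 m/s².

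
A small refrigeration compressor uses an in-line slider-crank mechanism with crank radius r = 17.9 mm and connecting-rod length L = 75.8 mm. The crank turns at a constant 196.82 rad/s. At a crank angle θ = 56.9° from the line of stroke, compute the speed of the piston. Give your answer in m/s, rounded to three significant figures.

3.34

ω = 196.8 rad/s
For an in-line slider-crank, x = r cosθ + √(L² − r² sin²θ), so v = −rω sinθ·[1 + r cosθ/√(L² − r² sin²θ)].
With r = 0.0179 m, L = 0.0758 m, θ = 56.9°: √(L² − r² sin²θ) = 0.074302 m.
v = −0.0179·196.8·0.83772·[1 + 0.0179·0.54610/0.074302] = -3.3396 m/s.
|v| = 3.3396 m/s.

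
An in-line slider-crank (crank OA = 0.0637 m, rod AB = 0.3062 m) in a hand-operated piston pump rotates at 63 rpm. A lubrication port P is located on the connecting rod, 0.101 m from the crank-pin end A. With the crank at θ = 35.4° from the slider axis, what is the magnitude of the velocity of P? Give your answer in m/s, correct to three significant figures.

ω = 6.597 rad/s.  Crank-pin speed |V_A| = rω = 0.42025 m/s, perpendicular to OA.
Rod angle: sinφ = −(r/L) sinθ ⇒ φ = -6.922°; ω_rod = −rω cosθ/√(L²−r²sin²θ) = -1.127 rad/s.
V_P = V_A + ω_rod × AP, with AP = 0.101 m along the rod.
Components: V_Px = −rω sinθ − a·ω_rod·sinφ = -0.25716 m/s;  V_Py = rω cosθ + a·ω_rod·cosφ = +0.22957 m/s.
|V_P| = √(V_Px² + V_Py²) = 0.34472 m/s.

0.345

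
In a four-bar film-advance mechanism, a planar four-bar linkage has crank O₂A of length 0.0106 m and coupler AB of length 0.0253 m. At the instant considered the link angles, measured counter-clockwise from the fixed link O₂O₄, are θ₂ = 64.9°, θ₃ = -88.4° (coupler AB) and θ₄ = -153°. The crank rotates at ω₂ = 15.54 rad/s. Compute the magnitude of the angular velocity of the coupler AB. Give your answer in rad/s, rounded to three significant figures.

4.43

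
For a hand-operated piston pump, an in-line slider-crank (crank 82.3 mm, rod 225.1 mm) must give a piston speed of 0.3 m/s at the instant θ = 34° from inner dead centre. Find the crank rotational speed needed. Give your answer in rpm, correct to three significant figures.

47.5

For an in-line slider-crank, |v_piston| = rω|sinθ|·[1 + r cosθ/√(L² − r² sin²θ)].
With r = 0.0823 m, L = 0.2251 m, θ = 34°: the bracketed kinematic factor |dx/dθ| = 0.060272 m.
ω = v/|dx/dθ| = 0.3/0.060272 = 4.9774 rad/s.
N = 60ω/(2π) = 47.531 rpm.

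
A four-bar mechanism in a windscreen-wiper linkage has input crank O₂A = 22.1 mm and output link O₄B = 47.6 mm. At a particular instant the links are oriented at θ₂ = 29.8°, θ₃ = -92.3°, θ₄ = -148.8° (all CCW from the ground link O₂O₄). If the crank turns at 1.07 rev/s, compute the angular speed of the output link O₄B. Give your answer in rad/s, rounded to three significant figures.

3.17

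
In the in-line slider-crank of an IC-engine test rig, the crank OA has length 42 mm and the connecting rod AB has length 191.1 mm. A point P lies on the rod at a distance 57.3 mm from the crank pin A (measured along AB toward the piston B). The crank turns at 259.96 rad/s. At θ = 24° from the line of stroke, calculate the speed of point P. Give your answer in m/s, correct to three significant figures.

8.42

ω = 260 rad/s.  Crank-pin speed |V_A| = rω = 10.918 m/s, perpendicular to OA.
Rod angle: sinφ = −(r/L) sinθ ⇒ φ = -5.129°; ω_rod = −rω cosθ/√(L²−r²sin²θ) = -52.404 rad/s.
V_P = V_A + ω_rod × AP, with AP = 0.0573 m along the rod.
Components: V_Px = −rω sinθ − a·ω_rod·sinφ = -4.7093 m/s;  V_Py = rω cosθ + a·ω_rod·cosφ = +6.9836 m/s.
|V_P| = √(V_Px² + V_Py²) = 8.4231 m/s.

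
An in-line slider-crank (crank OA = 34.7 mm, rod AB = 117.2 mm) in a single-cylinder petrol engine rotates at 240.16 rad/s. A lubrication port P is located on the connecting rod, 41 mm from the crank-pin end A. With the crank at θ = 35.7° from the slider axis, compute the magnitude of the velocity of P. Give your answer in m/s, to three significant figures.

ω = 240.2 rad/s.  Crank-pin speed |V_A| = rω = 8.3336 m/s, perpendicular to OA.
Rod angle: sinφ = −(r/L) sinθ ⇒ φ = -9.949°; ω_rod = −rω cosθ/√(L²−r²sin²θ) = -58.625 rad/s.
V_P = V_A + ω_rod × AP, with AP = 0.041 m along the rod.
Components: V_Px = −rω sinθ − a·ω_rod·sinφ = -5.2783 m/s;  V_Py = rω cosθ + a·ω_rod·cosφ = +4.4001 m/s.
|V_P| = √(V_Px² + V_Py²) = 6.8717 m/s.

6.87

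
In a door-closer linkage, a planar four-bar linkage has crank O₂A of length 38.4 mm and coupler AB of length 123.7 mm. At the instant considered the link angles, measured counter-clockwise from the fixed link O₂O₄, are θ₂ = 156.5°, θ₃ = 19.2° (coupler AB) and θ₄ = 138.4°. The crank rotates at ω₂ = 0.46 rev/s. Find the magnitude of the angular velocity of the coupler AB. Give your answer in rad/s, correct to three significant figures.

ω₂ = 2.89 rad/s (from 0.46 rev/s).
Differentiating the loop-closure r₂e^{iθ₂}+r₃e^{iθ₃}=r₁+r₄e^{iθ₄} gives r₂ω₂e^{iθ₂}+r₃ω₃e^{iθ₃}=r₄ω₄e^{iθ₄}.
Eliminating the other unknown: ω₃ = r₂ω₂ sin(θ₄−θ₂) / [r₃ sin(θ₃−θ₄)].
Numerator sine = -0.31068; denominator sine = -0.87292.
Result = 0.0384·2.89·(-0.31068) / (0.1237·(-0.87292)) = +0.31932 rad/s; magnitude 0.31932 rad/s.

0.319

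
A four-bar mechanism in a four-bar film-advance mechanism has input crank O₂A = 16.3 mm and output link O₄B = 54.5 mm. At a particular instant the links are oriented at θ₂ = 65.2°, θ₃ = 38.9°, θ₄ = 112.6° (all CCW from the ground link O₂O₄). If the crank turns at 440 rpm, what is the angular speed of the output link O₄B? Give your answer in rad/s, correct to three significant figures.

ω₂ = 46.08 rad/s (from 440 rpm).
Differentiating the loop-closure r₂e^{iθ₂}+r₃e^{iθ₃}=r₁+r₄e^{iθ₄} gives r₂ω₂e^{iθ₂}+r₃ω₃e^{iθ₃}=r₄ω₄e^{iθ₄}.
Eliminating the other unknown: ω₄ = r₂ω₂ sin(θ₂−θ₃) / [r₄ sin(θ₄−θ₃)].
Numerator sine = +0.44307; denominator sine = +0.95981.
Result = 0.0163·46.08·(+0.44307) / (0.0545·(+0.95981)) = +6.3615 rad/s; magnitude 6.3615 rad/s.

6.36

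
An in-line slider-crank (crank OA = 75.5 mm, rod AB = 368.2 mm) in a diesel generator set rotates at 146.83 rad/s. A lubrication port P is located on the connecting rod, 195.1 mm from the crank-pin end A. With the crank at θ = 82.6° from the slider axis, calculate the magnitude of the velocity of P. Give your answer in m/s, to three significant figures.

11.2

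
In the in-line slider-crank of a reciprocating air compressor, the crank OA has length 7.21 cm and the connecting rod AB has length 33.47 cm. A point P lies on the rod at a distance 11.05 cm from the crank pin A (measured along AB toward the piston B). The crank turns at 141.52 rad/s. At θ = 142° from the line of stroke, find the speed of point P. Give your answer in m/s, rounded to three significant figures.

8.01

ω = 141.5 rad/s.  Crank-pin speed |V_A| = rω = 10.204 m/s, perpendicular to OA.
Rod angle: sinφ = −(r/L) sinθ ⇒ φ = -7.621°; ω_rod = −rω cosθ/√(L²−r²sin²θ) = +24.237 rad/s.
V_P = V_A + ω_rod × AP, with AP = 0.1105 m along the rod.
Components: V_Px = −rω sinθ − a·ω_rod·sinφ = -5.9268 m/s;  V_Py = rω cosθ + a·ω_rod·cosφ = -5.386 m/s.
|V_P| = √(V_Px² + V_Py²) = 8.0085 m/s.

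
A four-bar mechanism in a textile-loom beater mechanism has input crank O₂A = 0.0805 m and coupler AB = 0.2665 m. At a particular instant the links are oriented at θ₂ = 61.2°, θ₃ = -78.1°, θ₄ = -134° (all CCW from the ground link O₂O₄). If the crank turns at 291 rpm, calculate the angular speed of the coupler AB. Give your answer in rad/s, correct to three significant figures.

ω₂ = 30.47 rad/s (from 291 rpm).
Differentiating the loop-closure r₂e^{iθ₂}+r₃e^{iθ₃}=r₁+r₄e^{iθ₄} gives r₂ω₂e^{iθ₂}+r₃ω₃e^{iθ₃}=r₄ω₄e^{iθ₄}.
Eliminating the other unknown: ω₃ = r₂ω₂ sin(θ₄−θ₂) / [r₃ sin(θ₃−θ₄)].
Numerator sine = +0.26219; denominator sine = +0.82806.
Result = 0.0805·30.47·(+0.26219) / (0.2665·(+0.82806)) = +2.9146 rad/s; magnitude 2.9146 rad/s.

2.91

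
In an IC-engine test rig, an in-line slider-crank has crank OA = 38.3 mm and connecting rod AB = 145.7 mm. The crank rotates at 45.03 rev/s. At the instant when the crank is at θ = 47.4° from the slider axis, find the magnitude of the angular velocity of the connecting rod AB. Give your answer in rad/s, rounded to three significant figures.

51.3

ω = 282.9 rad/s (converted from 45.03 rev/s).
The rod makes angle φ with the slider axis where L sinφ = r sinθ; differentiating, L cosφ·φ̇ = r ω cosθ.
L cosφ = √(L² − r² sin²θ) = 0.14295 m.
|ω_rod| = r ω |cosθ| / √(L² − r² sin²θ) = 0.0383·282.9·0.67688/0.14295 = 51.312 rad/s.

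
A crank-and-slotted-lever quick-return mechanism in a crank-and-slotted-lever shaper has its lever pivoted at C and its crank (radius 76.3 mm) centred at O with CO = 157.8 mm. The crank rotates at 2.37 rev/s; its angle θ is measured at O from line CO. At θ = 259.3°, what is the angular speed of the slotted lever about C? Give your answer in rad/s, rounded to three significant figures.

2.03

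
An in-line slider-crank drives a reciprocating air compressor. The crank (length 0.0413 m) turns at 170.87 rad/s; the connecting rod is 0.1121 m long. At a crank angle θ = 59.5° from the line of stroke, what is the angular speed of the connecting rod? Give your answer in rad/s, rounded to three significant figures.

ω = 170.9 rad/s
The rod makes angle φ with the slider axis where L sinφ = r sinθ; differentiating, L cosφ·φ̇ = r ω cosθ.
L cosφ = √(L² − r² sin²θ) = 0.1063 m.
|ω_rod| = r ω |cosθ| / √(L² − r² sin²θ) = 0.0413·170.9·0.50754/0.1063 = 33.693 rad/s.

33.7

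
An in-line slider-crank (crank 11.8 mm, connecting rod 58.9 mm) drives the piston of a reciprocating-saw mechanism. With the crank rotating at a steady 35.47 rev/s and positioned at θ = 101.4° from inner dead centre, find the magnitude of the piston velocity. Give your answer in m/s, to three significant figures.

2.47

ω = 2π·35.5 = 222.9 rad/s
For an in-line slider-crank, x = r cosθ + √(L² − r² sin²θ), so v = −rω sinθ·[1 + r cosθ/√(L² − r² sin²θ)].
With r = 0.0118 m, L = 0.0589 m, θ = 101.4°: √(L² − r² sin²θ) = 0.057753 m.
v = −0.0118·222.9·0.98027·[1 + 0.0118·-0.19766/0.057753] = -2.4738 m/s.
|v| = 2.4738 m/s.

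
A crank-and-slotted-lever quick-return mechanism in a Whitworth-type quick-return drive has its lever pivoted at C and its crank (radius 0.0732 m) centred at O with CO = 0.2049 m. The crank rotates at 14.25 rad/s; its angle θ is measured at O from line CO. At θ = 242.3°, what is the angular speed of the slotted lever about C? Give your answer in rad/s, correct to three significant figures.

0.689

ω = 14.25 rad/s
Crank pin A relative to C: A = (d + r cosθ, r sinθ); lever angle φ = atan2(r sinθ, d + r cosθ).
Differentiating tanφ: φ̇ = rω(d cosθ + r)/(d² + r² + 2dr cosθ).
d² + r² + 2dr cosθ = |CA|² = 0.0333982 m²;  d cosθ + r = -0.022046 m.
|ω_lever| = |0.0732·14.25·-0.022046| / 0.0333982 = 0.68855 rad/s.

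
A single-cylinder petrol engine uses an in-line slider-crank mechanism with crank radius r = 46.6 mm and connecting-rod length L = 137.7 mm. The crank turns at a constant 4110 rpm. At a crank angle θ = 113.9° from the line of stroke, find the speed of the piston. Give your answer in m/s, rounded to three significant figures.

ω = 2π·4110/60 = 430.4 rad/s
For an in-line slider-crank, x = r cosθ + √(L² − r² sin²θ), so v = −rω sinθ·[1 + r cosθ/√(L² − r² sin²θ)].
With r = 0.0466 m, L = 0.1377 m, θ = 113.9°: √(L² − r² sin²θ) = 0.13094 m.
v = −0.0466·430.4·0.91425·[1 + 0.0466·-0.40514/0.13094] = -15.693 m/s.
|v| = 15.693 m/s.

15.7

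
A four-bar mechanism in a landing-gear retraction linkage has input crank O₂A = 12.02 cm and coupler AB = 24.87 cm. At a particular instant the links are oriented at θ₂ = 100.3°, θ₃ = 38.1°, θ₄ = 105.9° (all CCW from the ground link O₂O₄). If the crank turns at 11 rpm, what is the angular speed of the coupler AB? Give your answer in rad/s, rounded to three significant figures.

0.0587

ω₂ = 1.152 rad/s (from 11 rpm).
Differentiating the loop-closure r₂e^{iθ₂}+r₃e^{iθ₃}=r₁+r₄e^{iθ₄} gives r₂ω₂e^{iθ₂}+r₃ω₃e^{iθ₃}=r₄ω₄e^{iθ₄}.
Eliminating the other unknown: ω₃ = r₂ω₂ sin(θ₄−θ₂) / [r₃ sin(θ₃−θ₄)].
Numerator sine = +0.09758; denominator sine = -0.92587.
Result = 0.1202·1.152·(+0.09758) / (0.2487·(-0.92587)) = -0.058678 rad/s; magnitude 0.058678 rad/s.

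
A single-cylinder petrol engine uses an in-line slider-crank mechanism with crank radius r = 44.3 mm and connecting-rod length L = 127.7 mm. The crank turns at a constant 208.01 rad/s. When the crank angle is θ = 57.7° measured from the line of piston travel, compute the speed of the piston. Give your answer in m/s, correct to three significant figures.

9.30

ω = 208 rad/s
For an in-line slider-crank, x = r cosθ + √(L² − r² sin²θ), so v = −rω sinθ·[1 + r cosθ/√(L² − r² sin²θ)].
With r = 0.0443 m, L = 0.1277 m, θ = 57.7°: √(L² − r² sin²θ) = 0.12209 m.
v = −0.0443·208·0.84526·[1 + 0.0443·0.53435/0.12209] = -9.2992 m/s.
|v| = 9.2992 m/s.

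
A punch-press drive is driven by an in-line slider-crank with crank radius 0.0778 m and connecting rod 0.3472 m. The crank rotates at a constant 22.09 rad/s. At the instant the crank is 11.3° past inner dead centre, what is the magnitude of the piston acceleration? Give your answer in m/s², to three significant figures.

45.1

ω = 22.09 rad/s
x(θ) = r cosθ + √(L² − r² sin²θ); with ω constant, a = ω²·d²x/dθ².
d²x/dθ² = −r cosθ − r²(cos2θ)/√u − r⁴ sin²2θ/(4u^{3/2}),  u = L² − r² sin²θ = 0.120315 m².
Substituting r = 0.0778 m, L = 0.3472 m, θ = 11.3°: d²x/dθ² = -0.092434 m.
a = ω²·d²x/dθ² = (22.09)²·(-0.092434) = -45.105 m/s²;  |a| = 45.105 m/s².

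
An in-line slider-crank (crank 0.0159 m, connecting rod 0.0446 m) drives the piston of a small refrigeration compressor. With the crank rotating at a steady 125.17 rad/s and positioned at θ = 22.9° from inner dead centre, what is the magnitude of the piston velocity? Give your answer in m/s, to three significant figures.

1.03

ω = 125.2 rad/s
For an in-line slider-crank, x = r cosθ + √(L² − r² sin²θ), so v = −rω sinθ·[1 + r cosθ/√(L² − r² sin²θ)].
With r = 0.0159 m, L = 0.0446 m, θ = 22.9°: √(L² − r² sin²θ) = 0.044169 m.
v = −0.0159·125.2·0.38912·[1 + 0.0159·0.92119/0.044169] = -1.0312 m/s.
|v| = 1.0312 m/s.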